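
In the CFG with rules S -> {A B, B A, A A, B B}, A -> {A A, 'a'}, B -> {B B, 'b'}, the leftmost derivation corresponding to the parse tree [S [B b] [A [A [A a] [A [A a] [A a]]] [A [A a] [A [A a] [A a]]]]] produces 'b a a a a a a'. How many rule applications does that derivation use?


Every bracketed nonterminal node [X ...] in the tree is produced by exactly one rule application.
Reading the tree off as a leftmost derivation:
  Step 1: S  =>  B A   (applied S -> B A)
  Step 2: B A  =>  b A   (applied B -> b)
  Step 3: b A  =>  b A A   (applied A -> A A)
  Step 4: b A A  =>  b A A A   (applied A -> A A)
  Step 5: b A A A  =>  b a A A   (applied A -> a)
  Step 6: b a A A  =>  b a A A A   (applied A -> A A)
  Step 7: b a A A A  =>  b a a A A   (applied A -> a)
  Step 8: b a a A A  =>  b a a a A   (applied A -> a)
  Step 9: b a a a A  =>  b a a a A A   (applied A -> A A)
  Step 10: b a a a A A  =>  b a a a a A   (applied A -> a)
  Step 11: b a a a a A  =>  b a a a a A A   (applied A -> A A)
  Step 12: b a a a a A A  =>  b a a a a a A   (applied A -> a)
  Step 13: b a a a a a A  =>  b a a a a a a   (applied A -> a)
Final yield: b a a a a a a
Total rewrite steps: 13

13


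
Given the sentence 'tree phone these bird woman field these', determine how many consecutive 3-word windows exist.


Word trigrams from [7] words:
  Trigram 1: (tree phone these)
  Trigram 2: (phone these bird)
  Trigram 3: (these bird woman)
  Trigram 4: (bird woman field)
  Trigram 5: (woman field these)
Total word trigrams: 7 - 2 = 5

5


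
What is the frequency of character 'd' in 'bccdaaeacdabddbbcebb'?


Scanning 'bccdaaeacdabddbbcebb' for 'd':
  Position 3: 'd' -> MATCH (count: 1)
  Position 9: 'd' -> MATCH (count: 2)
  Position 12: 'd' -> MATCH (count: 3)
  Position 13: 'd' -> MATCH (count: 4)
Total occurrences of 'd': 4

4


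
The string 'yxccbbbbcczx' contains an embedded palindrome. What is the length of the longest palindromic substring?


Scanning 'yxccbbbbcczx' for palindromic substrings.
Substring at positions 2-9: 'ccbbbbcc'.
Check: reverse('ccbbbbcc') = 'ccbbbbcc' -> palindrome confirmed.
Neighbouring characters ('x' / 'z') break symmetry, so it cannot extend further.
No longer palindromic substring exists; longest length = 8

8


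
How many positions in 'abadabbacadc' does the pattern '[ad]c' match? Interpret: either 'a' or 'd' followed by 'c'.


Pattern: [ad]c means either 'a' or 'd' followed by 'c'.
Scanning 'abadabbacadc' position-by-position:
  Pos 0: window 'ab' -> no
  Pos 1: window 'ba' -> no
  Pos 2: window 'ad' -> no
  Pos 3: window 'da' -> no
  Pos 4: window 'ab' -> no
  Pos 5: window 'bb' -> no
  Pos 6: window 'ba' -> no
  Pos 7: window 'ac' -> MATCH
  Pos 8: window 'ca' -> no
  Pos 9: window 'ad' -> no
  Pos 10: window 'dc' -> MATCH
  Pos 11: window 'c' -> no
Total matches: 2

2


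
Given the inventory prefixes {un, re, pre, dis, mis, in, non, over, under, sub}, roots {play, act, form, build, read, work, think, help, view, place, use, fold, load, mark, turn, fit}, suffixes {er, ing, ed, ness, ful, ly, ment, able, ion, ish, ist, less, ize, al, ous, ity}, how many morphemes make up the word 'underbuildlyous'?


Segmenting 'underbuildlyous' against the inventory:
  'under' -> prefix (morpheme 1)
  'build' -> root (morpheme 2)
  'ly' -> suffix (morpheme 3)
  'ous' -> suffix (morpheme 4)
Total morphemes: 4

4


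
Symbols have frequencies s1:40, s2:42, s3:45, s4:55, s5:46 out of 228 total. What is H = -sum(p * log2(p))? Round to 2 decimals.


Computing entropy H = -sum(p_i * log2(p_i)):
  s1: p = 40/228 = 0.1754, -p*log2(p) = 0.4405
  s2: p = 42/228 = 0.1842, -p*log2(p) = 0.4496
  s3: p = 45/228 = 0.1974, -p*log2(p) = 0.4620
  s4: p = 55/228 = 0.2412, -p*log2(p) = 0.4949
  s5: p = 46/228 = 0.2018, -p*log2(p) = 0.4659
H = sum of terms = 2.3129
Rounded to 2 decimals: 2.31

2.31


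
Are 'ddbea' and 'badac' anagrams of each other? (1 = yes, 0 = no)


Sort characters of 'ddbea': 'abdde'
Sort characters of 'badac': 'aabcd'
Sorted forms differ -> they are NOT anagrams
Result: 0

0


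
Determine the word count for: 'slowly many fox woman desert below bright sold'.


Counting words by splitting on spaces:
  Word 1: 'slowly'
  Word 2: 'many'
  Word 3: 'fox'
  Word 4: 'woman'
  Word 5: 'desert'
  Word 6: 'below'
  Word 7: 'bright'
  Word 8: 'sold'
Total words: 8

8


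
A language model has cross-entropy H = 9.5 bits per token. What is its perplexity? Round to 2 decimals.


Perplexity formula: PP = 2^H
H = 9.5
PP = 2^9.5
Decompose: 2^9.5 = 2^9 * 2^0.5 = 2^9 * sqrt(2)
2^9 = 512, sqrt(2) ~ 1.4142136
PP ~ 512 * 1.4142136 = 724.0773632
Rounded to 2 decimals: 724.08

724.08


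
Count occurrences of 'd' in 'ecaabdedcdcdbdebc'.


Scanning 'ecaabdedcdcdbdebc' for 'd':
  Position 5: 'd' -> MATCH (count: 1)
  Position 7: 'd' -> MATCH (count: 2)
  Position 9: 'd' -> MATCH (count: 3)
  Position 11: 'd' -> MATCH (count: 4)
  Position 13: 'd' -> MATCH (count: 5)
Total occurrences of 'd': 5

5


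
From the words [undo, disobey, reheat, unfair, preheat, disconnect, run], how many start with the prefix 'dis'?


Checking each word for prefix 'dis':
  'undo' -> no (count: 0)
  'disobey' -> YES, starts with 'dis' (count: 1)
  'reheat' -> no (count: 1)
  'unfair' -> no (count: 1)
  'preheat' -> no (count: 1)
  'disconnect' -> YES, starts with 'dis' (count: 2)
  'run' -> no (count: 2)
Total with prefix 'dis': 2

2


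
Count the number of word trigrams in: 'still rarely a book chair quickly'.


Word trigrams from [6] words:
  Trigram 1: (still rarely a)
  Trigram 2: (rarely a book)
  Trigram 3: (a book chair)
  Trigram 4: (book chair quickly)
Total word trigrams: 6 - 2 = 4

4


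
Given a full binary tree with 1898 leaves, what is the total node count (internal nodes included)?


Leaf nodes (terminals): 1898
Internal nodes = n - 1 = 1898 - 1 = 1897
Total = leaves + internal = 1898 + 1897 = 3795

3795


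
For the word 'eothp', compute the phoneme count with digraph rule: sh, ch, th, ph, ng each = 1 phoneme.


Parsing 'eothp' greedily, digraphs first:
  'e' -> vowel phoneme (phonemes so far: 1)
  'o' -> vowel phoneme (phonemes so far: 2)
  'th' -> digraph (1 consonant phoneme) (phonemes so far: 3)
  'p' -> consonant phoneme (phonemes so far: 4)
Total phonemes: 4

4


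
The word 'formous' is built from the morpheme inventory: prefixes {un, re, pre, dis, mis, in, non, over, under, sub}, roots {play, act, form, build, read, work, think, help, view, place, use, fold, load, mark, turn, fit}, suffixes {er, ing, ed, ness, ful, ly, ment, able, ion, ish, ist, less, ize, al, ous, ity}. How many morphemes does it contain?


Segmenting 'formous' against the inventory:
  'form' -> root (morpheme 1)
  'ous' -> suffix (morpheme 2)
Total morphemes: 2

2


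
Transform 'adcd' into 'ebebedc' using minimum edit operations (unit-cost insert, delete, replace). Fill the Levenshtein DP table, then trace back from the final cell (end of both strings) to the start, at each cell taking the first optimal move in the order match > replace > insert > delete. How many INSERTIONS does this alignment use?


Edit distance = 6. Backtracking from cell (4, 7) with preference match > replace > insert > delete,
then listing the resulting alignment 'adcd' -> 'ebebedc' left to right:
  Step 1: insert 'e' [insertion #1]
  Step 2: insert 'b' [insertion #2]
  Step 3: replace a->e
  Step 4: replace d->b
  Step 5: replace c->e
  Step 6: keep 'd'
  Step 7: insert 'c' [insertion #3]
Total insertions: 3

3


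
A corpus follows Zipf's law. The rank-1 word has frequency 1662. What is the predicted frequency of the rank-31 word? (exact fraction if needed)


Zipf's law: freq(rank) = f1 / rank
f1 = 1662, rank = 31
freq = 1662 / 31
GCD(1662, 31) = 1
Simplified: 1662/31

1662/31


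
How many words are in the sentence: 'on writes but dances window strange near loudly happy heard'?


Counting words by splitting on spaces:
  Word 1: 'on'
  Word 2: 'writes'
  Word 3: 'but'
  Word 4: 'dances'
  Word 5: 'window'
  Word 6: 'strange'
  Word 7: 'near'
  Word 8: 'loudly'
  Word 9: 'happy'
  Word 10: 'heard'
Total words: 10

10


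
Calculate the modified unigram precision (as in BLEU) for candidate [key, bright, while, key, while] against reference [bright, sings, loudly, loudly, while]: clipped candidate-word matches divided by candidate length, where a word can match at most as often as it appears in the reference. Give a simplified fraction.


Reference word counts: {'bright': 1, 'loudly': 2, 'sings': 1, 'while': 1}
Checking each candidate word (with clipping):
  'key' -> not in reference -> no match (matches: 0)
  'bright' -> in reference (ref count 1, used 1/1) -> match (matches: 1)
  'while' -> in reference (ref count 1, used 1/1) -> match (matches: 2)
  'key' -> not in reference -> no match (matches: 2)
  'while' -> ref count 1 already used up (1/1) -> clipped, no match (matches: 2)
Clipped matches: 2, Candidate length: 5
Precision = 2/5

2/5


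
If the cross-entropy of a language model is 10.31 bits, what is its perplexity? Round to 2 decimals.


Perplexity formula: PP = 2^H
H = 10.31
PP = 2^10.31
Decompose: 2^10.31 = 2^10 * 2^0.31
2^10 = 1024, 2^0.31 ~ 1.2397077
PP ~ 1024 * 1.2397077 = 1269.4606848
Rounded to 2 decimals: 1269.46

1269.46


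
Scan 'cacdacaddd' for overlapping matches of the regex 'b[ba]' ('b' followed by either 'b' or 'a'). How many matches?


Pattern: b[ba] means 'b' followed by either 'b' or 'a'.
Scanning 'cacdacaddd' position-by-position:
  Pos 0: window 'ca' -> no
  Pos 1: window 'ac' -> no
  Pos 2: window 'cd' -> no
  Pos 3: window 'da' -> no
  Pos 4: window 'ac' -> no
  Pos 5: window 'ca' -> no
  Pos 6: window 'ad' -> no
  Pos 7: window 'dd' -> no
  Pos 8: window 'dd' -> no
  Pos 9: window 'd' -> no
Total matches: 0

0


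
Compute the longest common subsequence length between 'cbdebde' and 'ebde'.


DP table for LCS of 'cbdebde' and 'ebde':
       e  b  d  e
    0  0  0  0  0
  c 0  0  0  0  0
  b 0  0  1  1  1
  d 0  0  1  2  2
  e 0  1  1  2  3
  b 0  1  2  2  3
  d 0  1  2  3  3
  e 0  1  2  3  4
LCS: 'ebde'
LCS length = 4

4


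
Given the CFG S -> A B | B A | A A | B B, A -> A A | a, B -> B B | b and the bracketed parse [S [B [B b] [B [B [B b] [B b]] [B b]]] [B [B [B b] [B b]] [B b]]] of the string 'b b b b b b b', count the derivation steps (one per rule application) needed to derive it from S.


Every bracketed nonterminal node [X ...] in the tree is produced by exactly one rule application.
Reading the tree off as a leftmost derivation:
  Step 1: S  =>  B B   (applied S -> B B)
  Step 2: B B  =>  B B B   (applied B -> B B)
  Step 3: B B B  =>  b B B   (applied B -> b)
  Step 4: b B B  =>  b B B B   (applied B -> B B)
  Step 5: b B B B  =>  b B B B B   (applied B -> B B)
  Step 6: b B B B B  =>  b b B B B   (applied B -> b)
  Step 7: b b B B B  =>  b b b B B   (applied B -> b)
  Step 8: b b b B B  =>  b b b b B   (applied B -> b)
  Step 9: b b b b B  =>  b b b b B B   (applied B -> B B)
  Step 10: b b b b B B  =>  b b b b B B B   (applied B -> B B)
  Step 11: b b b b B B B  =>  b b b b b B B   (applied B -> b)
  Step 12: b b b b b B B  =>  b b b b b b B   (applied B -> b)
  Step 13: b b b b b b B  =>  b b b b b b b   (applied B -> b)
Final yield: b b b b b b b
Total rewrite steps: 13

13


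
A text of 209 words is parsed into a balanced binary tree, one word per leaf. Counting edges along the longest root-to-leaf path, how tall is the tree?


In a balanced binary tree with n leaves the deepest leaf is ceil(log2(n)) edges below the root.
log2(209) = 7.7074
ceil(7.7074) = 8
height (edges) = 8

8


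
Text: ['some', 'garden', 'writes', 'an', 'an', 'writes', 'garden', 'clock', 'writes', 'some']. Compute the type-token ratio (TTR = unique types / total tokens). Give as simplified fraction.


Tokens: 10
Unique types: ('an', 'clock', 'garden', 'some', 'writes') = 5
TTR = 5/10
Simplify: divide both by 5 -> 1/2
TTR = 1/2

1/2


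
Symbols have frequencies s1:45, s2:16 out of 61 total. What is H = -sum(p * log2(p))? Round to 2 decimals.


Computing entropy H = -sum(p_i * log2(p_i)):
  s1: p = 45/61 = 0.7377, -p*log2(p) = 0.3238
  s2: p = 16/61 = 0.2623, -p*log2(p) = 0.5064
H = sum of terms = 0.8302
Rounded to 2 decimals: 0.83

0.83


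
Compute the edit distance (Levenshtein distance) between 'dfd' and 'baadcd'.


Building DP table for s1='dfd' (len 3) and s2='baadcd' (len 6):
       b  a  a  d  c  d
    0  1  2  3  4  5  6
  d 1  1  2  3  3  4  5
  f 2  2  2  3  4  4  5
  d 3  3  3  3  3  4  4
Edit distance = dp[3][6] = 4

4


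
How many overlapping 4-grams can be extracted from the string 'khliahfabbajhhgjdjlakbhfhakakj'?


String 'khliahfabbajhhgjdjlakbhfhakakj' has length L = 30.
Number of overlapping n-grams = L - n + 1
Substituting: 30 - 4 + 1 = 27

27


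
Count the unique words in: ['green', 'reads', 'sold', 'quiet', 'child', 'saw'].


Listing all tokens and tracking unique types:
  Token 1: 'green' -> NEW (unique so far: 1)
  Token 2: 'reads' -> NEW (unique so far: 2)
  Token 3: 'sold' -> NEW (unique so far: 3)
  Token 4: 'quiet' -> NEW (unique so far: 4)
  Token 5: 'child' -> NEW (unique so far: 5)
  Token 6: 'saw' -> NEW (unique so far: 6)
Unique types: ('child', 'green', 'quiet', 'reads', 'saw', 'sold')
Vocabulary size: 6

6


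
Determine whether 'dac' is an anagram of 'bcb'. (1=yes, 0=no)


Sort characters of 'dac': 'acd'
Sort characters of 'bcb': 'bbc'
Sorted forms differ -> they are NOT anagrams
Result: 0

0


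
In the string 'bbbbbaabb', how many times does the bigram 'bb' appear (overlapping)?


Scanning 'bbbbbaabb' for bigram 'bb':
  Position 0: 'bb' -> MATCH
  Position 1: 'bb' -> MATCH
  Position 2: 'bb' -> MATCH
  Position 3: 'bb' -> MATCH
  Position 4: 'ba' -> no
  Position 5: 'aa' -> no
  Position 6: 'ab' -> no
  Position 7: 'bb' -> MATCH
Total matches: 5

5


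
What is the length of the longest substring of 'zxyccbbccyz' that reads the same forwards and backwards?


Scanning 'zxyccbbccyz' for palindromic substrings.
Substring at positions 2-9: 'yccbbccy'.
Check: reverse('yccbbccy') = 'yccbbccy' -> palindrome confirmed.
Neighbouring characters ('x' / 'z') break symmetry, so it cannot extend further.
No longer palindromic substring exists; longest length = 8

8


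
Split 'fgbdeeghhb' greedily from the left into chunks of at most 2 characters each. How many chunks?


'fgbdeeghhb' has 10 characters.
Chunking with max size 2:
  Chunk 1: 'fg' (positions 0-1)
  Chunk 2: 'bd' (positions 2-3)
  Chunk 3: 'ee' (positions 4-5)
  Chunk 4: 'gh' (positions 6-7)
  Chunk 5: 'hb' (positions 8-9)
Total chunks: ceil(10 / 2) = 5

5


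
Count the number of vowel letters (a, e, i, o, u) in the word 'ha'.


Scanning each character of 'ha':
  Position 1: 'h' -> consonant (running count: 0)
  Position 2: 'a' -> vowel (running count: 1)
Total vowels: 1

1


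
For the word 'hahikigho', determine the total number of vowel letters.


Scanning each character of 'hahikigho':
  Position 1: 'h' -> consonant (running count: 0)
  Position 2: 'a' -> vowel (running count: 1)
  Position 3: 'h' -> consonant (running count: 1)
  Position 4: 'i' -> vowel (running count: 2)
  Position 5: 'k' -> consonant (running count: 2)
  Position 6: 'i' -> vowel (running count: 3)
  Position 7: 'g' -> consonant (running count: 3)
  Position 8: 'h' -> consonant (running count: 3)
  Position 9: 'o' -> vowel (running count: 4)
Total vowels: 4

4


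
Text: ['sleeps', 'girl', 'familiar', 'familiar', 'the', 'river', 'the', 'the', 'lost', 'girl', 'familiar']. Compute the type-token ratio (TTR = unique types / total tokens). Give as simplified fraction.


Tokens: 11
Unique types: ('familiar', 'girl', 'lost', 'river', 'sleeps', 'the') = 6
TTR = 6/11
Already in lowest terms.

6/11


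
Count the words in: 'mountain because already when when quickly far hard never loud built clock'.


Counting words by splitting on spaces:
  Word 1: 'mountain'
  Word 2: 'because'
  Word 3: 'already'
  Word 4: 'when'
  Word 5: 'when'
  Word 6: 'quickly'
  Word 7: 'far'
  Word 8: 'hard'
  Word 9: 'never'
  Word 10: 'loud'
  Word 11: 'built'
  Word 12: 'clock'
Total words: 12

12


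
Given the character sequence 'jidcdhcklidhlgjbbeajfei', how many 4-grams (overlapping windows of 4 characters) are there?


String 'jidcdhcklidhlgjbbeajfei' has length L = 23.
Number of overlapping n-grams = L - n + 1
Substituting: 23 - 4 + 1 = 20

20


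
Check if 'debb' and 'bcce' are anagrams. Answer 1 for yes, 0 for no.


Sort characters of 'debb': 'bbde'
Sort characters of 'bcce': 'bcce'
Sorted forms differ -> they are NOT anagrams
Result: 0

0


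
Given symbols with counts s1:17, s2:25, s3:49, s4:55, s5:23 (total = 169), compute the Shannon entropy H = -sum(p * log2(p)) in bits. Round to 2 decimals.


Computing entropy H = -sum(p_i * log2(p_i)):
  s1: p = 17/169 = 0.1006, -p*log2(p) = 0.3333
  s2: p = 25/169 = 0.1479, -p*log2(p) = 0.4078
  s3: p = 49/169 = 0.2899, -p*log2(p) = 0.5179
  s4: p = 55/169 = 0.3254, -p*log2(p) = 0.5271
  s5: p = 23/169 = 0.1361, -p*log2(p) = 0.3916
H = sum of terms = 2.1777
Rounded to 2 decimals: 2.18

2.18


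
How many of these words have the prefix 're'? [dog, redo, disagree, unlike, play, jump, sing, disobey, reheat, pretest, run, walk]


Checking each word for prefix 're':
  'dog' -> no (count: 0)
  'redo' -> YES, starts with 're' (count: 1)
  'disagree' -> no (count: 1)
  'unlike' -> no (count: 1)
  'play' -> no (count: 1)
  'jump' -> no (count: 1)
  'sing' -> no (count: 1)
  'disobey' -> no (count: 1)
  'reheat' -> YES, starts with 're' (count: 2)
  'pretest' -> no (count: 2)
  'run' -> no (count: 2)
  'walk' -> no (count: 2)
Total with prefix 're': 2

2


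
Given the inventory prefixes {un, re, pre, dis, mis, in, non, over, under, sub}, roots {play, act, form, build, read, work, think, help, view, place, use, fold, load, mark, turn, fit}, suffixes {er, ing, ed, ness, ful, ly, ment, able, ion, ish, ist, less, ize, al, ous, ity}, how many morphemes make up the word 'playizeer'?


Segmenting 'playizeer' against the inventory:
  'play' -> root (morpheme 1)
  'ize' -> suffix (morpheme 2)
  'er' -> suffix (morpheme 3)
Total morphemes: 3

3


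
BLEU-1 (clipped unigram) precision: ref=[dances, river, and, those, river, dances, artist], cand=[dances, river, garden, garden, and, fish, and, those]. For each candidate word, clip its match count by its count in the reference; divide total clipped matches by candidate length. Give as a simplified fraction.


Reference word counts: {'and': 1, 'artist': 1, 'dances': 2, 'river': 2, 'those': 1}
Checking each candidate word (with clipping):
  'dances' -> in reference (ref count 2, used 1/2) -> match (matches: 1)
  'river' -> in reference (ref count 2, used 1/2) -> match (matches: 2)
  'garden' -> not in reference -> no match (matches: 2)
  'garden' -> not in reference -> no match (matches: 2)
  'and' -> in reference (ref count 1, used 1/1) -> match (matches: 3)
  'fish' -> not in reference -> no match (matches: 3)
  'and' -> ref count 1 already used up (1/1) -> clipped, no match (matches: 3)
  'those' -> in reference (ref count 1, used 1/1) -> match (matches: 4)
Clipped matches: 4, Candidate length: 8
Precision = 4/8 = 1/2

1/2


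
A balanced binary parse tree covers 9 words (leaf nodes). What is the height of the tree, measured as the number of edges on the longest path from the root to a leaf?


In a balanced binary tree with n leaves the deepest leaf is ceil(log2(n)) edges below the root.
log2(9) = 3.1699
ceil(3.1699) = 4
height (edges) = 4

4


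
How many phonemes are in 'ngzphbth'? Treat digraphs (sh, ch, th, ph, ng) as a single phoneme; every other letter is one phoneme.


Parsing 'ngzphbth' greedily, digraphs first:
  'ng' -> digraph (1 consonant phoneme) (phonemes so far: 1)
  'z' -> consonant phoneme (phonemes so far: 2)
  'ph' -> digraph (1 consonant phoneme) (phonemes so far: 3)
  'b' -> consonant phoneme (phonemes so far: 4)
  'th' -> digraph (1 consonant phoneme) (phonemes so far: 5)
Total phonemes: 5

5


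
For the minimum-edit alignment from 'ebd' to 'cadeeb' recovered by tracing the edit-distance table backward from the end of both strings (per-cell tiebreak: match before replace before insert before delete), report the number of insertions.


Edit distance = 5. Backtracking from cell (3, 6) with preference match > replace > insert > delete,
then listing the resulting alignment 'ebd' -> 'cadeeb' left to right:
  Step 1: insert 'c' [insertion #1]
  Step 2: insert 'a' [insertion #2]
  Step 3: insert 'd' [insertion #3]
  Step 4: keep 'e'
  Step 5: replace b->e
  Step 6: replace d->b
Total insertions: 3

3


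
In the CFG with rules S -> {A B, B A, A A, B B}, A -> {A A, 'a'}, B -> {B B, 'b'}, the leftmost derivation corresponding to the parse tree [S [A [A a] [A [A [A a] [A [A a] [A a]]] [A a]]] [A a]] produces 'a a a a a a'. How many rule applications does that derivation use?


Every bracketed nonterminal node [X ...] in the tree is produced by exactly one rule application.
Reading the tree off as a leftmost derivation:
  Step 1: S  =>  A A   (applied S -> A A)
  Step 2: A A  =>  A A A   (applied A -> A A)
  Step 3: A A A  =>  a A A   (applied A -> a)
  Step 4: a A A  =>  a A A A   (applied A -> A A)
  Step 5: a A A A  =>  a A A A A   (applied A -> A A)
  Step 6: a A A A A  =>  a a A A A   (applied A -> a)
  Step 7: a a A A A  =>  a a A A A A   (applied A -> A A)
  Step 8: a a A A A A  =>  a a a A A A   (applied A -> a)
  Step 9: a a a A A A  =>  a a a a A A   (applied A -> a)
  Step 10: a a a a A A  =>  a a a a a A   (applied A -> a)
  Step 11: a a a a a A  =>  a a a a a a   (applied A -> a)
Final yield: a a a a a a
Total rewrite steps: 11

11


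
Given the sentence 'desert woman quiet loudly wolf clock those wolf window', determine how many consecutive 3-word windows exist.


Word trigrams from [9] words:
  Trigram 1: (desert woman quiet)
  Trigram 2: (woman quiet loudly)
  Trigram 3: (quiet loudly wolf)
  Trigram 4: (loudly wolf clock)
  Trigram 5: (wolf clock those)
  Trigram 6: (clock those wolf)
  Trigram 7: (those wolf window)
Total word trigrams: 9 - 2 = 7

7


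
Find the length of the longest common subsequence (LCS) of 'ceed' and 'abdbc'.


DP table for LCS of 'ceed' and 'abdbc':
       a  b  d  b  c
    0  0  0  0  0  0
  c 0  0  0  0  0  1
  e 0  0  0  0  0  1
  e 0  0  0  0  0  1
  d 0  0  0  1  1  1
LCS: 'c'
LCS length = 1

1


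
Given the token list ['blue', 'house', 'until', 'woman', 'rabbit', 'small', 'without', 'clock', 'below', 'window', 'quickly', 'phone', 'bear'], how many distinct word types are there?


Listing all tokens and tracking unique types:
  Token 1: 'blue' -> NEW (unique so far: 1)
  Token 2: 'house' -> NEW (unique so far: 2)
  Token 3: 'until' -> NEW (unique so far: 3)
  Token 4: 'woman' -> NEW (unique so far: 4)
  Token 5: 'rabbit' -> NEW (unique so far: 5)
  Token 6: 'small' -> NEW (unique so far: 6)
  Token 7: 'without' -> NEW (unique so far: 7)
  Token 8: 'clock' -> NEW (unique so far: 8)
  Token 9: 'below' -> NEW (unique so far: 9)
  Token 10: 'window' -> NEW (unique so far: 10)
  Token 11: 'quickly' -> NEW (unique so far: 11)
  Token 12: 'phone' -> NEW (unique so far: 12)
  Token 13: 'bear' -> NEW (unique so far: 13)
Unique types: ('bear', 'below', 'blue', 'clock', 'house', 'phone', 'quickly', 'rabbit', 'small', 'until', 'window', 'without', 'woman')
Vocabulary size: 13

13


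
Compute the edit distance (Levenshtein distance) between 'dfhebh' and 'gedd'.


Building DP table for s1='dfhebh' (len 6) and s2='gedd' (len 4):
       g  e  d  d
    0  1  2  3  4
  d 1  1  2  2  3
  f 2  2  2  3  3
  h 3  3  3  3  4
  e 4  4  3  4  4
  b 5  5  4  4  5
  h 6  6  5  5  5
Edit distance = dp[6][4] = 5

5


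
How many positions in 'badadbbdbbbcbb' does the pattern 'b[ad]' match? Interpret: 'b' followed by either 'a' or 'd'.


Pattern: b[ad] means 'b' followed by either 'a' or 'd'.
Scanning 'badadbbdbbbcbb' position-by-position:
  Pos 0: window 'ba' -> MATCH
  Pos 1: window 'ad' -> no
  Pos 2: window 'da' -> no
  Pos 3: window 'ad' -> no
  Pos 4: window 'db' -> no
  Pos 5: window 'bb' -> no
  Pos 6: window 'bd' -> MATCH
  Pos 7: window 'db' -> no
  Pos 8: window 'bb' -> no
  Pos 9: window 'bb' -> no
  Pos 10: window 'bc' -> no
  Pos 11: window 'cb' -> no
  Pos 12: window 'bb' -> no
  Pos 13: window 'b' -> no
Total matches: 2

2


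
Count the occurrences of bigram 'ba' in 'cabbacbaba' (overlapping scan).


Scanning 'cabbacbaba' for bigram 'ba':
  Position 0: 'ca' -> no
  Position 1: 'ab' -> no
  Position 2: 'bb' -> no
  Position 3: 'ba' -> MATCH
  Position 4: 'ac' -> no
  Position 5: 'cb' -> no
  Position 6: 'ba' -> MATCH
  Position 7: 'ab' -> no
  Position 8: 'ba' -> MATCH
Total matches: 3

3


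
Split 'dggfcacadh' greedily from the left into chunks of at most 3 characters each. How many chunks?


'dggfcacadh' has 10 characters.
Chunking with max size 3:
  Chunk 1: 'dgg' (positions 0-2)
  Chunk 2: 'fca' (positions 3-5)
  Chunk 3: 'cad' (positions 6-8)
  Chunk 4: 'h' (positions 9-9)
Total chunks: ceil(10 / 3) = 4

4


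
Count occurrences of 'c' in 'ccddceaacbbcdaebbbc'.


Scanning 'ccddceaacbbcdaebbbc' for 'c':
  Position 0: 'c' -> MATCH (count: 1)
  Position 1: 'c' -> MATCH (count: 2)
  Position 4: 'c' -> MATCH (count: 3)
  Position 8: 'c' -> MATCH (count: 4)
  Position 11: 'c' -> MATCH (count: 5)
  Position 18: 'c' -> MATCH (count: 6)
Total occurrences of 'c': 6

6


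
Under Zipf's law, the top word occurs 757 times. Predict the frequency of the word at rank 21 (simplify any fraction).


Zipf's law: freq(rank) = f1 / rank
f1 = 757, rank = 21
freq = 757 / 21
GCD(757, 21) = 1
Simplified: 757/21

757/21


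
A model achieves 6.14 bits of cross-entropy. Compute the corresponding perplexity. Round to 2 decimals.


Perplexity formula: PP = 2^H
H = 6.14
PP = 2^6.14
Decompose: 2^6.14 = 2^6 * 2^0.14
2^6 = 64, 2^0.14 ~ 1.1019051
PP ~ 64 * 1.1019051 = 70.5219264
Rounded to 2 decimals: 70.52

70.52


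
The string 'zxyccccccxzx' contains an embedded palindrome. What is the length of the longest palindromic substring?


Scanning 'zxyccccccxzx' for palindromic substrings.
Substring at positions 3-8: 'cccccc'.
Check: reverse('cccccc') = 'cccccc' -> palindrome confirmed.
Neighbouring characters ('y' / 'x') break symmetry, so it cannot extend further.
No longer palindromic substring exists; longest length = 6

6


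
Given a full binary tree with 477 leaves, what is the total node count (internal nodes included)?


Leaf nodes (terminals): 477
Internal nodes = n - 1 = 477 - 1 = 476
Total = leaves + internal = 477 + 476 = 953

953


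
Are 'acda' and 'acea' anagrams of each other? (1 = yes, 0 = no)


Sort characters of 'acda': 'aacd'
Sort characters of 'acea': 'aace'
Sorted forms differ -> they are NOT anagrams
Result: 0

0


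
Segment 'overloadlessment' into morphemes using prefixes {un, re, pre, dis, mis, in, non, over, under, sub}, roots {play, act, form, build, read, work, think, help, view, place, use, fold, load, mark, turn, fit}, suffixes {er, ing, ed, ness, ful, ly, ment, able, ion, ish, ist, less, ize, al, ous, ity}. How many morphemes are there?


Segmenting 'overloadlessment' against the inventory:
  'over' -> prefix (morpheme 1)
  'load' -> root (morpheme 2)
  'less' -> suffix (morpheme 3)
  'ment' -> suffix (morpheme 4)
Total morphemes: 4

4


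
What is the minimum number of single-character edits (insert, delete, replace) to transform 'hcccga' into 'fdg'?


Building DP table for s1='hcccga' (len 6) and s2='fdg' (len 3):
       f  d  g
    0  1  2  3
  h 1  1  2  3
  c 2  2  2  3
  c 3  3  3  3
  c 4  4  4  4
  g 5  5  5  4
  a 6  6  6  5
Edit distance = dp[6][3] = 5

5


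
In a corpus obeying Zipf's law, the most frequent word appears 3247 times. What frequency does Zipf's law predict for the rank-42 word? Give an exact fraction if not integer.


Zipf's law: freq(rank) = f1 / rank
f1 = 3247, rank = 42
freq = 3247 / 42
GCD(3247, 42) = 1
Simplified: 3247/42

3247/42


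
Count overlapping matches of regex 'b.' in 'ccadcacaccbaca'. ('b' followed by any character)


Pattern: b. means 'b' followed by any character.
Scanning 'ccadcacaccbaca' position-by-position:
  Pos 0: window 'cc' -> no
  Pos 1: window 'ca' -> no
  Pos 2: window 'ad' -> no
  Pos 3: window 'dc' -> no
  Pos 4: window 'ca' -> no
  Pos 5: window 'ac' -> no
  Pos 6: window 'ca' -> no
  Pos 7: window 'ac' -> no
  Pos 8: window 'cc' -> no
  Pos 9: window 'cb' -> no
  Pos 10: window 'ba' -> MATCH
  Pos 11: window 'ac' -> no
  Pos 12: window 'ca' -> no
  Pos 13: window 'a' -> no
Total matches: 1

1


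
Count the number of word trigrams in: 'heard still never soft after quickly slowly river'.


Word trigrams from [8] words:
  Trigram 1: (heard still never)
  Trigram 2: (still never soft)
  Trigram 3: (never soft after)
  Trigram 4: (soft after quickly)
  Trigram 5: (after quickly slowly)
  Trigram 6: (quickly slowly river)
Total word trigrams: 8 - 2 = 6

6


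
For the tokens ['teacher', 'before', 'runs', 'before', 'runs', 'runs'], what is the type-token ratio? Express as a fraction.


Tokens: 6
Unique types: ('before', 'runs', 'teacher') = 3
TTR = 3/6
Simplify: divide both by 3 -> 1/2
TTR = 1/2

1/2


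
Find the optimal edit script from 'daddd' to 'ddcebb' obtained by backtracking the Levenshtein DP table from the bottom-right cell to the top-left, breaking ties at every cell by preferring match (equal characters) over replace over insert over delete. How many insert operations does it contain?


Edit distance = 5. Backtracking from cell (5, 6) with preference match > replace > insert > delete,
then listing the resulting alignment 'daddd' -> 'ddcebb' left to right:
  Step 1: insert 'd' [insertion #1]
  Step 2: keep 'd'
  Step 3: replace a->c
  Step 4: replace d->e
  Step 5: replace d->b
  Step 6: replace d->b
Total insertions: 1

1


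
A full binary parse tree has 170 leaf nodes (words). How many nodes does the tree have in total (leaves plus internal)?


Leaf nodes (terminals): 170
Internal nodes = n - 1 = 170 - 1 = 169
Total = leaves + internal = 170 + 169 = 339

339


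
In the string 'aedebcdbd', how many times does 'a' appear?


Scanning 'aedebcdbd' for 'a':
  Position 0: 'a' -> MATCH (count: 1)
Total occurrences of 'a': 1

1


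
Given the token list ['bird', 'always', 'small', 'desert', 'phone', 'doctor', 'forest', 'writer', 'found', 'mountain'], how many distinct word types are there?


Listing all tokens and tracking unique types:
  Token 1: 'bird' -> NEW (unique so far: 1)
  Token 2: 'always' -> NEW (unique so far: 2)
  Token 3: 'small' -> NEW (unique so far: 3)
  Token 4: 'desert' -> NEW (unique so far: 4)
  Token 5: 'phone' -> NEW (unique so far: 5)
  Token 6: 'doctor' -> NEW (unique so far: 6)
  Token 7: 'forest' -> NEW (unique so far: 7)
  Token 8: 'writer' -> NEW (unique so far: 8)
  Token 9: 'found' -> NEW (unique so far: 9)
  Token 10: 'mountain' -> NEW (unique so far: 10)
Unique types: ('always', 'bird', 'desert', 'doctor', 'forest', 'found', 'mountain', 'phone', 'small', 'writer')
Vocabulary size: 10

10


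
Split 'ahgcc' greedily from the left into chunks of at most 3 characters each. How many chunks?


'ahgcc' has 5 characters.
Chunking with max size 3:
  Chunk 1: 'ahg' (positions 0-2)
  Chunk 2: 'cc' (positions 3-4)
Total chunks: ceil(5 / 3) = 2

2


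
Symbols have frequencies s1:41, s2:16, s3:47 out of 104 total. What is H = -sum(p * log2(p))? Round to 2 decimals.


Computing entropy H = -sum(p_i * log2(p_i)):
  s1: p = 41/104 = 0.3942, -p*log2(p) = 0.5294
  s2: p = 16/104 = 0.1538, -p*log2(p) = 0.4155
  s3: p = 47/104 = 0.4519, -p*log2(p) = 0.5178
H = sum of terms = 1.4627
Rounded to 2 decimals: 1.46

1.46


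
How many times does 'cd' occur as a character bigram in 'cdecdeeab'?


Scanning 'cdecdeeab' for bigram 'cd':
  Position 0: 'cd' -> MATCH
  Position 1: 'de' -> no
  Position 2: 'ec' -> no
  Position 3: 'cd' -> MATCH
  Position 4: 'de' -> no
  Position 5: 'ee' -> no
  Position 6: 'ea' -> no
  Position 7: 'ab' -> no
Total matches: 2

2


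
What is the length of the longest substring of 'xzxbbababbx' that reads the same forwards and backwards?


Scanning 'xzxbbababbx' for palindromic substrings.
Substring at positions 2-10: 'xbbababbx'.
Check: reverse('xbbababbx') = 'xbbababbx' -> palindrome confirmed.
Neighbouring characters ('z' / '-') break symmetry, so it cannot extend further.
No longer palindromic substring exists; longest length = 9

9


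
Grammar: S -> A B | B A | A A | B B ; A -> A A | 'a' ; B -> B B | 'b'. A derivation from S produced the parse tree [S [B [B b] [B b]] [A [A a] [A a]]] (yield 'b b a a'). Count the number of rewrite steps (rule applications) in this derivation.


Every bracketed nonterminal node [X ...] in the tree is produced by exactly one rule application.
Reading the tree off as a leftmost derivation:
  Step 1: S  =>  B A   (applied S -> B A)
  Step 2: B A  =>  B B A   (applied B -> B B)
  Step 3: B B A  =>  b B A   (applied B -> b)
  Step 4: b B A  =>  b b A   (applied B -> b)
  Step 5: b b A  =>  b b A A   (applied A -> A A)
  Step 6: b b A A  =>  b b a A   (applied A -> a)
  Step 7: b b a A  =>  b b a a   (applied A -> a)
Final yield: b b a a
Total rewrite steps: 7

7


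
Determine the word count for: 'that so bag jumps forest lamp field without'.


Counting words by splitting on spaces:
  Word 1: 'that'
  Word 2: 'so'
  Word 3: 'bag'
  Word 4: 'jumps'
  Word 5: 'forest'
  Word 6: 'lamp'
  Word 7: 'field'
  Word 8: 'without'
Total words: 8

8


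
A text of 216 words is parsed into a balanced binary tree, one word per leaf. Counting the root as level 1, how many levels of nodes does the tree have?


In a balanced binary tree with n leaves the deepest leaf is ceil(log2(n)) edges below the root,
so counting node levels inclusive of root and leaves gives ceil(log2(n)) + 1 levels.
log2(216) = 7.7549
ceil(7.7549) = 8
levels = 8 + 1 = 9

9


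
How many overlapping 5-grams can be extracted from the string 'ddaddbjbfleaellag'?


String 'ddaddbjbfleaellag' has length L = 17.
Number of overlapping n-grams = L - n + 1
Substituting: 17 - 5 + 1 = 13

13


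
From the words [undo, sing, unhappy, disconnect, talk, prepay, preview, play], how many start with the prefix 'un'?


Checking each word for prefix 'un':
  'undo' -> YES, starts with 'un' (count: 1)
  'sing' -> no (count: 1)
  'unhappy' -> YES, starts with 'un' (count: 2)
  'disconnect' -> no (count: 2)
  'talk' -> no (count: 2)
  'prepay' -> no (count: 2)
  'preview' -> no (count: 2)
  'play' -> no (count: 2)
Total with prefix 'un': 2

2


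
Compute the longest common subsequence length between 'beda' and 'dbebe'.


DP table for LCS of 'beda' and 'dbebe':
       d  b  e  b  e
    0  0  0  0  0  0
  b 0  0  1  1  1  1
  e 0  0  1  2  2  2
  d 0  1  1  2  2  2
  a 0  1  1  2  2  2
LCS: 'be'
LCS length = 2

2


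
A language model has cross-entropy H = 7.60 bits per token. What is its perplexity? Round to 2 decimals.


Perplexity formula: PP = 2^H
H = 7.60
PP = 2^7.60
Decompose: 2^7.60 = 2^7 * 2^0.60
2^7 = 128, 2^0.60 ~ 1.5157166
PP ~ 128 * 1.5157166 = 194.0117248
Rounded to 2 decimals: 194.01

194.01


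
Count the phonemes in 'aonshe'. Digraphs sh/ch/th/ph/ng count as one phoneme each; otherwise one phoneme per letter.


Parsing 'aonshe' greedily, digraphs first:
  'a' -> vowel phoneme (phonemes so far: 1)
  'o' -> vowel phoneme (phonemes so far: 2)
  'n' -> consonant phoneme (phonemes so far: 3)
  'sh' -> digraph (1 consonant phoneme) (phonemes so far: 4)
  'e' -> vowel phoneme (phonemes so far: 5)
Total phonemes: 5

5


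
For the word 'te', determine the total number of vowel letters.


Scanning each character of 'te':
  Position 1: 't' -> consonant (running count: 0)
  Position 2: 'e' -> vowel (running count: 1)
Total vowels: 1

1


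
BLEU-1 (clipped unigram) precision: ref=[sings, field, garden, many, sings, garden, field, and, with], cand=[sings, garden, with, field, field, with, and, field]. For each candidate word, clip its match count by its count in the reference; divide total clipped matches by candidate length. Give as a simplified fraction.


Reference word counts: {'and': 1, 'field': 2, 'garden': 2, 'many': 1, 'sings': 2, 'with': 1}
Checking each candidate word (with clipping):
  'sings' -> in reference (ref count 2, used 1/2) -> match (matches: 1)
  'garden' -> in reference (ref count 2, used 1/2) -> match (matches: 2)
  'with' -> in reference (ref count 1, used 1/1) -> match (matches: 3)
  'field' -> in reference (ref count 2, used 1/2) -> match (matches: 4)
  'field' -> in reference (ref count 2, used 2/2) -> match (matches: 5)
  'with' -> ref count 1 already used up (1/1) -> clipped, no match (matches: 5)
  'and' -> in reference (ref count 1, used 1/1) -> match (matches: 6)
  'field' -> ref count 2 already used up (2/2) -> clipped, no match (matches: 6)
Clipped matches: 6, Candidate length: 8
Precision = 6/8 = 3/4

3/4


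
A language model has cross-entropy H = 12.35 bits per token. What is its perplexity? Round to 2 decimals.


Perplexity formula: PP = 2^H
H = 12.35
PP = 2^12.35
Decompose: 2^12.35 = 2^12 * 2^0.35
2^12 = 4096, 2^0.35 ~ 1.2745606
PP ~ 4096 * 1.2745606 = 5220.6002176
Rounded to 2 decimals: 5220.60

5220.60


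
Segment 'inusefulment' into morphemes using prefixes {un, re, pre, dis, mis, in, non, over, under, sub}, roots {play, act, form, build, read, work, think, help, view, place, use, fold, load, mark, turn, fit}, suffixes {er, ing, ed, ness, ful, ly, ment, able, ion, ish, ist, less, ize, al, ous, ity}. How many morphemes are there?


Segmenting 'inusefulment' against the inventory:
  'in' -> prefix (morpheme 1)
  'use' -> root (morpheme 2)
  'ful' -> suffix (morpheme 3)
  'ment' -> suffix (morpheme 4)
Total morphemes: 4

4


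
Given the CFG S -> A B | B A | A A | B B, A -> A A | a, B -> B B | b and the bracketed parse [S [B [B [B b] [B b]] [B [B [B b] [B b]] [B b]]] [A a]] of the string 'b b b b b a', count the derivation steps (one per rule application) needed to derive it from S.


Every bracketed nonterminal node [X ...] in the tree is produced by exactly one rule application.
Reading the tree off as a leftmost derivation:
  Step 1: S  =>  B A   (applied S -> B A)
  Step 2: B A  =>  B B A   (applied B -> B B)
  Step 3: B B A  =>  B B B A   (applied B -> B B)
  Step 4: B B B A  =>  b B B A   (applied B -> b)
  Step 5: b B B A  =>  b b B A   (applied B -> b)
  Step 6: b b B A  =>  b b B B A   (applied B -> B B)
  Step 7: b b B B A  =>  b b B B B A   (applied B -> B B)
  Step 8: b b B B B A  =>  b b b B B A   (applied B -> b)
  Step 9: b b b B B A  =>  b b b b B A   (applied B -> b)
  Step 10: b b b b B A  =>  b b b b b A   (applied B -> b)
  Step 11: b b b b b A  =>  b b b b b a   (applied A -> a)
Final yield: b b b b b a
Total rewrite steps: 11

11


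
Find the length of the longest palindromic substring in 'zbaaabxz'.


Scanning 'zbaaabxz' for palindromic substrings.
Substring at positions 1-5: 'baaab'.
Check: reverse('baaab') = 'baaab' -> palindrome confirmed.
Neighbouring characters ('z' / 'x') break symmetry, so it cannot extend further.
No longer palindromic substring exists; longest length = 5

5


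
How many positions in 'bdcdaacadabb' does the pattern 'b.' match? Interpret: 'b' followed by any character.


Pattern: b. means 'b' followed by any character.
Scanning 'bdcdaacadabb' position-by-position:
  Pos 0: window 'bd' -> MATCH
  Pos 1: window 'dc' -> no
  Pos 2: window 'cd' -> no
  Pos 3: window 'da' -> no
  Pos 4: window 'aa' -> no
  Pos 5: window 'ac' -> no
  Pos 6: window 'ca' -> no
  Pos 7: window 'ad' -> no
  Pos 8: window 'da' -> no
  Pos 9: window 'ab' -> no
  Pos 10: window 'bb' -> MATCH
  Pos 11: window 'b' -> no
Total matches: 2

2


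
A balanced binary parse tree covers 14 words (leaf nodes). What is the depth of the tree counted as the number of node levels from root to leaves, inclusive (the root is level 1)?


In a balanced binary tree with n leaves the deepest leaf is ceil(log2(n)) edges below the root,
so counting node levels inclusive of root and leaves gives ceil(log2(n)) + 1 levels.
log2(14) = 3.8074
ceil(3.8074) = 4
levels = 4 + 1 = 5

5
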